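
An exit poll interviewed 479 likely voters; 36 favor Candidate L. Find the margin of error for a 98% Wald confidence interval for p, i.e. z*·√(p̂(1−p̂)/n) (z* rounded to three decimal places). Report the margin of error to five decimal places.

ME = 0.02802

p̂ = 36/479 = 0.07516.
Standard error of p̂: √(0.069508/479) = √0.000145111 = 0.012046.
For 98% confidence, z* = 2.326.
So ME = 0.02802.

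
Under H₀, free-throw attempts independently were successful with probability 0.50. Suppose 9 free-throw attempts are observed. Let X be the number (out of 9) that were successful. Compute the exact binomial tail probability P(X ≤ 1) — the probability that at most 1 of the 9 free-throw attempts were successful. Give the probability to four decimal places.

X is binomial with n = 9 and p = 0.50.
P(X ≤ 1) = C(9,0)·0.50^0·0.50^9 + C(9,1)·0.50^1·0.50^8.
= 0.001953 + 0.017578 = 0.0195.

P = 0.0195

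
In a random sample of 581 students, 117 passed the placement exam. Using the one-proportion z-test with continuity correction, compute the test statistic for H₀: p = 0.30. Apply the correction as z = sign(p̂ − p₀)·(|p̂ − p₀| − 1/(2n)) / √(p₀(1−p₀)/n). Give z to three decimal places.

Sample proportion p̂ = 117/581 = 0.20138. p̂ − p₀ = -0.098623.
Continuity correction 1/(2n) = 1/1162 = 0.000861.
Corrected numerator: |-0.098623| − 0.000861 = 0.097762.
Null standard error: √(0.30·0.70/581) = √0.000361446 = 0.019012.
z = −0.097762/0.019012 = -5.142.

z = -5.142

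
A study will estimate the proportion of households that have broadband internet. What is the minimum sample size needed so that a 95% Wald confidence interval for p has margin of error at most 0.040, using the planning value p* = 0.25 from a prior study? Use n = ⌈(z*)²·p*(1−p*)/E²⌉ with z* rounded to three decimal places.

n = 451

z* = 1.960 at the 95% level.
p*(1−p*) = 0.1875.
Required n before rounding: 3.841600 × 0.1875 / 0.040² = 450.187.
Rounding up, n = 451.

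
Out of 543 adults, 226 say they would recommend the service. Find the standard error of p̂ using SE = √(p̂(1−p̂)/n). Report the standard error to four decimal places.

With x = 226 successes in n = 543, p̂ = 0.41621.
p̂(1−p̂) = 0.242979.
SE = √(0.242979/543) = 0.0212.

SE = 0.0212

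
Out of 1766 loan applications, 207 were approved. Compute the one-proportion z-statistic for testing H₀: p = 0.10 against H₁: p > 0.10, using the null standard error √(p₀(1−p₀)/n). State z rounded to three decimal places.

z = 2.411

With x = 207 successes in n = 1766, p̂ = 0.11721.
SE₀ = √(0.10·0.90/1766) = 0.007139.
Test statistic: z = 0.01721/0.007139 = 2.411.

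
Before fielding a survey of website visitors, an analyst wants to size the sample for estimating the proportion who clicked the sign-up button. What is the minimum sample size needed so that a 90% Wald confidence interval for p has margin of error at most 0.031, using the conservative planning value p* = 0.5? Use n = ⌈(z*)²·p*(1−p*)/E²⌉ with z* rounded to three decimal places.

The 90% critical value is z* = 1.645.
p*(1−p*) = 0.2500.
Required n before rounding: 2.706025 × 0.2500 / 0.031² = 703.961.
Rounding up, n = 704.

n = 704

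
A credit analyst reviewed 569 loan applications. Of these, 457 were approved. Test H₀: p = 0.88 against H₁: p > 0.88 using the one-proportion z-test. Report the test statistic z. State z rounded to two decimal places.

With x = 457 successes in n = 569, p̂ = 0.80316.
SE₀ = √(0.88·0.12/569) = 0.013623.
Test statistic: z = -0.07684/0.013623 = -5.64.

z = -5.64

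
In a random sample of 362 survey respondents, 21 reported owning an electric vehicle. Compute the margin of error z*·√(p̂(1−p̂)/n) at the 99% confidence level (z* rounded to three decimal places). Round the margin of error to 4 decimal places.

With x = 21 successes in n = 362, p̂ = 0.05801.
SE = √(p̂(1−p̂)/n) = √(0.054646/362) = 0.012286.
For 99% confidence, z* = 2.576.
So ME = 0.0316.

ME = 0.0316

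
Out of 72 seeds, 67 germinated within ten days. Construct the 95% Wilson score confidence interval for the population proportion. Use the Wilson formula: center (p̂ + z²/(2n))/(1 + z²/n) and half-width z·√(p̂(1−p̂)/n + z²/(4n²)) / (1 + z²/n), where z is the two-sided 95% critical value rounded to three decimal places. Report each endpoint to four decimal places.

p̂ = 67/72 = 0.93056; z = 1.960, so z² = 3.841600.
Denominator 1 + z²/n = 1 + 3.841600/72 = 1.053356.
Adjusted center: (0.93056 + z²/(2n))/1.053356 = 0.90875.
Radicand: p̂(1−p̂)/n + z²/(4n²) = 0.000897527 + 0.000185262 = 0.001082789.
Half-width = 1.960·√0.001082789/1.053356 = 0.06123.
So the interval runs from 0.8475 to 0.9700.

(0.8475, 0.9700)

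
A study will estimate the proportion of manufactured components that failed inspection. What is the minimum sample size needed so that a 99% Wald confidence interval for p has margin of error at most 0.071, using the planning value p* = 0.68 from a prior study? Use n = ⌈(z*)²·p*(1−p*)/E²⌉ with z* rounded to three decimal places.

z* = 2.576 at the 99% level.
p*(1−p*) = 0.2176.
(z*)²·p*(1−p*)/E² = 6.635776·0.2176/0.005041 = 286.440.
Rounding up, n = 287.

n = 287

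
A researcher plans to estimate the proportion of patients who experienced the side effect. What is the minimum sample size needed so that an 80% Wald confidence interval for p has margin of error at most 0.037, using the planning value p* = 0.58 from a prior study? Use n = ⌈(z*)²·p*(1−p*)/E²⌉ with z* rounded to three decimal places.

z* = 1.282 at the 80% level.
p*(1−p*) = 0.2436.
Required n before rounding: 1.643524 × 0.2436 / 0.037² = 292.449.
⌈292.449⌉ = 293.

n = 293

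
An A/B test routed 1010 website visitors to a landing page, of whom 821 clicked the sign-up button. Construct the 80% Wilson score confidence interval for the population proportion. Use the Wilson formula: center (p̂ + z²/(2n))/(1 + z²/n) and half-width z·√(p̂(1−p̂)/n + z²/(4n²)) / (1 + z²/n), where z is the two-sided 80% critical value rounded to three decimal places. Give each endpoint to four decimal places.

Here p̂ = 821/1010 = 0.81287 and z = 1.282 (z² = 1.643524).
1 + z²/n = 1.001627.
Center = (0.81287 + 0.000814)/1.001627 = 0.81236.
Radicand: p̂(1−p̂)/n + z²/(4n²) = 0.000150606 + 0.000000403 = 0.000151009.
Half-width = z·√(radicand)/denom = 1.282·0.012289/1.001627 = 0.01573.
So the interval runs from 0.7966 to 0.8281.

(0.7966, 0.8281)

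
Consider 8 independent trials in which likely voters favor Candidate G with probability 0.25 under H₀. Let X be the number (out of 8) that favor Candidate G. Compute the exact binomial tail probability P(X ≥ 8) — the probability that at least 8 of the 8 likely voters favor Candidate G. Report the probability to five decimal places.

P = 0.00002

X is binomial with n = 8 and p = 0.25.
P(X ≥ 8) = C(8,8)·0.25^8·0.75^0.
= 0.000015 = 0.00002.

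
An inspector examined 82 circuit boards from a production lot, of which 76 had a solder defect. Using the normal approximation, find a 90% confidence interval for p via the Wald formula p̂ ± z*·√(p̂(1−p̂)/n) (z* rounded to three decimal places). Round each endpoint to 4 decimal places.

(0.8795, 0.9741)

Sample proportion p̂ = 76/82 = 0.92683.
SE = √(p̂(1−p̂)/n) = √(0.067817/82) = 0.028758.
For 90% confidence, z* = 1.645.
Margin of error: 1.645 × 0.028758 = 0.04731.
Interval: 0.92683 ± 0.04731 → (0.8795, 0.9741).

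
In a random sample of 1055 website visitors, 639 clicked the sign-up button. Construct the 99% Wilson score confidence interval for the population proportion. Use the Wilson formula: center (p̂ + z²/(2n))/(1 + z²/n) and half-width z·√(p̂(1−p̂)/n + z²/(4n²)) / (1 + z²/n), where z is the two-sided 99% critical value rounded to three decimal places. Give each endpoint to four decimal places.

(0.5664, 0.6437)

p̂ = 639/1055 = 0.60569; z = 2.576, so z² = 6.635776.
Denominator 1 + z²/n = 1 + 6.635776/1055 = 1.006290.
Adjusted center: (0.60569 + z²/(2n))/1.006290 = 0.60503.
Radicand: p̂(1−p̂)/n + z²/(4n²) = 0.000226379 + 0.000001490 = 0.000227869.
Half-width = 2.576·√0.000227869/1.006290 = 0.03864.
Interval: 0.60503 ± 0.03864 → (0.5664, 0.6437).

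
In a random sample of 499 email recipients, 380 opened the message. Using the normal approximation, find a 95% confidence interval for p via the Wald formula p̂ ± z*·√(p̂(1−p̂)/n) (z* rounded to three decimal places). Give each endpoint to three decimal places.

(0.724, 0.799)

p̂ = 380/499 = 0.76152.
SE(p̂) = √(0.76152·0.23848/499) = 0.019077.
z* = 1.960 at the 95% level.
Margin of error: 1.960 × 0.019077 = 0.03739.
So the interval runs from 0.724 to 0.799.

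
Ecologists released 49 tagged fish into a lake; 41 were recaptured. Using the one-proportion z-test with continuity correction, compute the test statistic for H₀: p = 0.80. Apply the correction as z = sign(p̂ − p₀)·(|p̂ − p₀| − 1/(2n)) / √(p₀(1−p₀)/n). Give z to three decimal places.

The sample proportion is 41/49 = 0.83673. p̂ − p₀ = 0.036735.
1/(2n) = 0.010204.
Corrected numerator: |0.036735| − 0.010204 = 0.026531.
Null standard error: √(0.80·0.20/49) = √0.003265306 = 0.057143.
z = +0.026531/0.057143 = 0.464.

z = 0.464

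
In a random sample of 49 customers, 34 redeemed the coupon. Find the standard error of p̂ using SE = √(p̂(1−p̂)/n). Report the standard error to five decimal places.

SE = 0.06584

p̂ = 34/49 = 0.69388.
p̂(1−p̂) = 0.212411.
Dividing by n and taking the root: √0.004334918 = 0.06584.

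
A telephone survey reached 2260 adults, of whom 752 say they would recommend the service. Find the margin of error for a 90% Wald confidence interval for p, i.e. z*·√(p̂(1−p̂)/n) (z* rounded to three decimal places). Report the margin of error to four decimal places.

Sample proportion p̂ = 752/2260 = 0.33274.
SE(p̂) = √(0.33274·0.66726/2260) = 0.009912.
z* = 1.645 at the 90% level.
Margin of error = z*·SE = 1.645 × 0.009912 = 0.0163.

ME = 0.0163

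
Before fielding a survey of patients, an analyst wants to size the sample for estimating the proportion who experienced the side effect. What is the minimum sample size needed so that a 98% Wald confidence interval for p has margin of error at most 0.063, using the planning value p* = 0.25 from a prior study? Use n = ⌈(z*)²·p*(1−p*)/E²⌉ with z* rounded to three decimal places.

n = 256

z* = 2.326 at the 98% level.
p*(1−p*) = 0.25·0.75 = 0.1875.
Required n before rounding: 5.410276 × 0.1875 / 0.063² = 255.587.
⌈255.587⌉ = 256.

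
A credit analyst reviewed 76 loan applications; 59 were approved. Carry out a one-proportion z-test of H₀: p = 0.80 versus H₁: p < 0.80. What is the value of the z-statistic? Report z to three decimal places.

z = -0.516

p̂ = 59/76 = 0.77632.
Null standard error: √(0.80·0.20/76) = √0.002105263 = 0.045883.
Test statistic: z = -0.02368/0.045883 = -0.516.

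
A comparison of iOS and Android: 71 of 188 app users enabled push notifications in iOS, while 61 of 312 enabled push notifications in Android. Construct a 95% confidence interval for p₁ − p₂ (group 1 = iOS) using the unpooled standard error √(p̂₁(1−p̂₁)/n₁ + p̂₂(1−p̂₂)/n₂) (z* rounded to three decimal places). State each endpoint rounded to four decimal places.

p̂₁ = 71/188 = 0.37766, p̂₂ = 61/312 = 0.19551; p̂₁ − p̂₂ = 0.18215.
Unpooled SE = √(p̂₁(1−p̂₁)/n₁ + p̂₂(1−p̂₂)/n₂) = √(0.001250175 + 0.000504127) = 0.041884.
For 95% confidence, z* = 1.960. Margin = 1.960·0.041884 = 0.08209.
Interval: 0.18215 ± 0.08209 → (0.1001, 0.2642).

(0.1001, 0.2642)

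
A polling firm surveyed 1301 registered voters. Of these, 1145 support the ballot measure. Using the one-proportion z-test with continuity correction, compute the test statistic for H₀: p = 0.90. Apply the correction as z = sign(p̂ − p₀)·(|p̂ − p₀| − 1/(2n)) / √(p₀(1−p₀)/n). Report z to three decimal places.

z = -2.347

The sample proportion is 1145/1301 = 0.88009. p̂ − p₀ = -0.019908.
1/(2n) = 0.000384.
Corrected numerator: |-0.019908| − 0.000384 = 0.019524.
Under H₀, SE = √(p₀(1−p₀)/n) = √(0.90·0.10/1301) = √0.000069178 = 0.008317.
z = −0.019524/0.008317 = -2.347.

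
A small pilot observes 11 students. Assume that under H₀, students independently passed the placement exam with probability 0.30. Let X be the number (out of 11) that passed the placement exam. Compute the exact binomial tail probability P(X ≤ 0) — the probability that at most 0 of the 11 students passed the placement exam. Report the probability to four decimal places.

X ~ Binomial(n=11, p=0.30).
P(X ≤ 0) = C(11,0)·0.30^0·0.70^11.
= 0.019773 = 0.0198.

P = 0.0198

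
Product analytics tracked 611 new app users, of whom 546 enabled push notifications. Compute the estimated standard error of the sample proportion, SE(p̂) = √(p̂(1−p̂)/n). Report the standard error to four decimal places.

p̂ = 546/611 = 0.89362.
p̂(1−p̂) = 0.89362·0.10638 = 0.095063.
Dividing by n and taking the root: √0.000155586 = 0.0125.

SE = 0.0125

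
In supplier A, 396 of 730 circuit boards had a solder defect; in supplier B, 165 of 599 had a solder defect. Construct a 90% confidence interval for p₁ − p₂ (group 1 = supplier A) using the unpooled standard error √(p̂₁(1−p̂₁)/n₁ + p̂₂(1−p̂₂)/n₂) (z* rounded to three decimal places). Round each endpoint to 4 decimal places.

p̂₁ = 0.54247, p̂₂ = 0.27546, so the observed difference is 0.26701.
Unpooled SE = √(p̂₁(1−p̂₁)/n₁ + p̂₂(1−p̂₂)/n₂) = √(0.000339995 + 0.000333191) = 0.025946.
For 90% confidence, z* = 1.645. Margin = 1.645·0.025946 = 0.04268.
So the interval runs from 0.2243 to 0.3097.

(0.2243, 0.3097)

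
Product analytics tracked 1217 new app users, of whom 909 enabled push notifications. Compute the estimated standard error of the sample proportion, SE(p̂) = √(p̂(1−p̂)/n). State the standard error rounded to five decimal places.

p̂ = 909/1217 = 0.74692.
p̂(1−p̂) = 0.189031.
Dividing by n and taking the root: √0.000155325 = 0.01246.

SE = 0.01246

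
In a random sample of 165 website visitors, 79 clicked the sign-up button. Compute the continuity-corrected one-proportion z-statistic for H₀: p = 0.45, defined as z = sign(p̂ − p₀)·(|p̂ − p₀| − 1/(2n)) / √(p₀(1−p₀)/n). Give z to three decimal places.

The sample proportion is 79/165 = 0.47879. p̂ − p₀ = 0.028788.
1/(2n) = 0.003030.
Corrected numerator: |0.028788| − 0.003030 = 0.025758.
SE₀ = √(0.45·0.55/165) = 0.038730.
z = +0.025758/0.038730 = 0.665.

z = 0.665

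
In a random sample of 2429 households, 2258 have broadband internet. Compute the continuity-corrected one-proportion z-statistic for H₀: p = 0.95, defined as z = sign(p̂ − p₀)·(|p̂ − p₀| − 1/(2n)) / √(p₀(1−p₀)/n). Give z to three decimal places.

The sample proportion is 2258/2429 = 0.92960. p̂ − p₀ = -0.020399.
Continuity correction 1/(2n) = 1/4858 = 0.000206.
Corrected numerator: |-0.020399| − 0.000206 = 0.020193.
Under H₀, SE = √(p₀(1−p₀)/n) = √(0.95·0.05/2429) = √0.000019555 = 0.004422.
z = −0.020193/0.004422 = -4.566.

z = -4.566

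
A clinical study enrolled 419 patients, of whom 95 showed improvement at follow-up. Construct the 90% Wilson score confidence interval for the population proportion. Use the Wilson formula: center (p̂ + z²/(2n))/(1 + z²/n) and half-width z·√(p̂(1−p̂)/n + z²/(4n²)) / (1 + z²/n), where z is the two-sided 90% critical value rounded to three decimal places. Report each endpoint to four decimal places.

Here p̂ = 95/419 = 0.22673 and z = 1.645 (z² = 2.706025).
Denominator 1 + z²/n = 1 + 2.706025/419 = 1.006458.
Center = (0.22673 + 0.003229)/1.006458 = 0.22848.
Radicand: p̂(1−p̂)/n + z²/(4n²) = 0.000418434 + 0.000003853 = 0.000422287.
Half-width = 1.645·√0.000422287/1.006458 = 0.03359.
CI: 0.22848 ± 0.03359 = (0.1949, 0.2621).

(0.1949, 0.2621)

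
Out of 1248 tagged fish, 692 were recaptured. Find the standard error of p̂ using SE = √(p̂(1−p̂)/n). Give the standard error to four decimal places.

SE = 0.0141

The sample proportion is 692/1248 = 0.55449.
p̂(1−p̂) = 0.55449·0.44551 = 0.247031.
SE = √(0.247031/1248) = √0.000197942 = 0.0141.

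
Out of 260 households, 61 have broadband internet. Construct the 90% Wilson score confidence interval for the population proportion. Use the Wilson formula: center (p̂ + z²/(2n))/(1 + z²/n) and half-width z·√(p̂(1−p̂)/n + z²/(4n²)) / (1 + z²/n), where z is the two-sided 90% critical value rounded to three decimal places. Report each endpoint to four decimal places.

(0.1943, 0.2804)

p̂ = 61/260 = 0.23462; z = 1.645, so z² = 2.706025.
1 + z²/n = 1.010408.
Adjusted center: (0.23462 + z²/(2n))/1.010408 = 0.23735.
Radicand: p̂(1−p̂)/n + z²/(4n²) = 0.000690658 + 0.000010007 = 0.000700665.
Half-width = z·√(radicand)/denom = 1.645·0.026470/1.010408 = 0.04309.
Interval: 0.23735 ± 0.04309 → (0.1943, 0.2804).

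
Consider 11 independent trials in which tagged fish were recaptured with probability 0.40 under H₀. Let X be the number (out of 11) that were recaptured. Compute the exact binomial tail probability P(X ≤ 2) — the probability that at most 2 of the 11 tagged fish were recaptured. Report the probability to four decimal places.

X is binomial with n = 11 and p = 0.40.
P(X ≤ 2) = C(11,0)·0.40^0·0.60^11 + C(11,1)·0.40^1·0.60^10 + C(11,2)·0.40^2·0.60^9.
= 0.003628 + 0.026605 + 0.088684 = 0.1189.

P = 0.1189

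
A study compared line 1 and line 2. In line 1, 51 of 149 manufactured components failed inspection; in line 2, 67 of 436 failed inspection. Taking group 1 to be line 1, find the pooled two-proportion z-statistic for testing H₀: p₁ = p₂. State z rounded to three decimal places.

z = 4.953

p̂₁ = 51/149 = 0.34228, p̂₂ = 67/436 = 0.15367.
Pooled p̂ = (51+67)/(149+436) = 118/585 = 0.20171.
SE = √[p̂(1−p̂)(1/n₁+1/n₂)] = √[0.20171·0.79829·(1/149+1/436)] ≈ 0.038079.
z = (p̂₁ − p̂₂)/SE = (0.34228 − 0.15367)/0.038079 = 0.18861/0.038079 = 4.953.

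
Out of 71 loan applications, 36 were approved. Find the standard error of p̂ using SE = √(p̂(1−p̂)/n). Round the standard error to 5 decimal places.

SE = 0.05933

Sample proportion p̂ = 36/71 = 0.50704.
p̂(1−p̂) = 0.249950.
SE = √(0.249950/71) = 0.05933.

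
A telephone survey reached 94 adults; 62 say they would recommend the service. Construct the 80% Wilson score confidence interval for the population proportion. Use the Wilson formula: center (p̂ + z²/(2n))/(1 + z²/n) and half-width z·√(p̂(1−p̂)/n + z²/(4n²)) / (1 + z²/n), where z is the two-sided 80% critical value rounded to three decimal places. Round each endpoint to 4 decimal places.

(0.5947, 0.7190)

p̂ = 62/94 = 0.65957; z = 1.282, so z² = 1.643524.
1 + z²/n = 1.017484.
Center = (0.65957 + 0.008742)/1.017484 = 0.65683.
Radicand: p̂(1−p̂)/n + z²/(4n²) = 0.002388681 + 0.000046501 = 0.002435182.
Half-width = z·√(radicand)/denom = 1.282·0.049348/1.017484 = 0.06218.
CI: 0.65683 ± 0.06218 = (0.5947, 0.7190).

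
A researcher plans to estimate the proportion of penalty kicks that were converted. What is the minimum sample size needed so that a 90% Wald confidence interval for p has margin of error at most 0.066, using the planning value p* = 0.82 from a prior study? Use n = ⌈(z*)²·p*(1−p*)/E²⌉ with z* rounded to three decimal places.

z* = 1.645 at the 90% level.
p*(1−p*) = 0.1476.
Required n before rounding: 2.706025 × 0.1476 / 0.066² = 91.692.
Rounding up, n = 92.

n = 92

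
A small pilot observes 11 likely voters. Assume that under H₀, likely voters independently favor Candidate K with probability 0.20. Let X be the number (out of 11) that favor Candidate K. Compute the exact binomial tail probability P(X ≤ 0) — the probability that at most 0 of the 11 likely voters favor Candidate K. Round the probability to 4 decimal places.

X ~ Binomial(n=11, p=0.20).
P(X ≤ 0) = C(11,0)·0.20^0·0.80^11.
= 0.085899 = 0.0859.

P = 0.0859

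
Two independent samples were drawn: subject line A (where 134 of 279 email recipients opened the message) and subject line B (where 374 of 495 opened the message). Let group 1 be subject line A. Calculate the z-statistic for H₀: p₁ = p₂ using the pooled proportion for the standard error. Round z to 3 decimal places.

Sample proportions: p̂₁ = 134/279 = 0.48029 and p̂₂ = 374/495 = 0.75556.
Pooling: p̂ = 508/774 = 0.65633.
Pooled SE = √[0.2255607·0.00560443] ≈ 0.035555.
z = (p̂₁ − p̂₂)/SE = (0.48029 − 0.75556)/0.035555 = -0.27527/0.035555 = -7.742.

z = -7.742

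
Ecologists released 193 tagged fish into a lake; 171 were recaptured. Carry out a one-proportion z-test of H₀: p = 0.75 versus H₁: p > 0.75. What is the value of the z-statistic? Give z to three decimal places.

z = 4.364

Sample proportion p̂ = 171/193 = 0.88601.
Null standard error: √(0.75·0.25/193) = √0.000971503 = 0.031169.
z = (0.88601 − 0.75)/0.031169 = 0.13601/0.031169 = 4.364.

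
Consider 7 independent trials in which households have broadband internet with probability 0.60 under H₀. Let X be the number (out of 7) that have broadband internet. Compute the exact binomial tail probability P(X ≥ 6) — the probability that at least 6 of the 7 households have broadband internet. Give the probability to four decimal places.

X is binomial with n = 7 and p = 0.60.
P(X ≥ 6) = C(7,6)·0.60^6·0.40^1 + C(7,7)·0.60^7·0.40^0.
= 0.130637 + 0.027994 = 0.1586.

P = 0.1586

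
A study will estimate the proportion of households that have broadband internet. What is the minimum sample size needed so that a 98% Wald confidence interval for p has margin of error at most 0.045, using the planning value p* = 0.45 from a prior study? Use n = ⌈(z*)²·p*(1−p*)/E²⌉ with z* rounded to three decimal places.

For 98% confidence, z* = 2.326.
p*(1−p*) = 0.45·0.55 = 0.2475.
Required n before rounding: 5.410276 × 0.2475 / 0.045² = 661.256.
Rounding up, n = 662.

n = 662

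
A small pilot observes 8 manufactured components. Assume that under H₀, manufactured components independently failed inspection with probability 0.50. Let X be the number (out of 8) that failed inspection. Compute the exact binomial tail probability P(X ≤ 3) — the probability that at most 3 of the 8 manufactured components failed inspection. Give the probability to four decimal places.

P = 0.3633

X is binomial with n = 8 and p = 0.50.
P(X ≤ 3) = C(8,0)·0.50^0·0.50^8 + C(8,1)·0.50^1·0.50^7 + C(8,2)·0.50^2·0.50^6 + C(8,3)·0.50^3·0.50^5.
= 0.003906 + 0.031250 + 0.109375 + 0.218750 = 0.3633.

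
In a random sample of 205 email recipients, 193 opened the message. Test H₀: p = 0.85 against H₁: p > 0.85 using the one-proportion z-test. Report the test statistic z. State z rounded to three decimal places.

p̂ = 193/205 = 0.94146.
Under H₀, SE = √(p₀(1−p₀)/n) = √(0.85·0.15/205) = √0.000621951 = 0.024939.
Test statistic: z = 0.09146/0.024939 = 3.667.

z = 3.667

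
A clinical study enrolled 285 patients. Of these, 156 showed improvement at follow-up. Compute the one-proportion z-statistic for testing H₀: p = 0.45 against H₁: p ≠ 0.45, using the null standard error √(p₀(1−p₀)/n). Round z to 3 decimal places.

Sample proportion p̂ = 156/285 = 0.54737.
SE₀ = √(0.45·0.55/285) = 0.029469.
z = (0.54737 − 0.45)/0.029469 = 0.09737/0.029469 = 3.304.

z = 3.304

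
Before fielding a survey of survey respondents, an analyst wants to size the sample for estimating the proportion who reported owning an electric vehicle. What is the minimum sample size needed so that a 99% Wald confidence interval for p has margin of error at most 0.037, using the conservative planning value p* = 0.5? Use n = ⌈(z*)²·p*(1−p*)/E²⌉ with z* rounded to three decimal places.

For 99% confidence, z* = 2.576.
p*(1−p*) = 0.2500.
(z*)²·p*(1−p*)/E² = 6.635776·0.2500/0.001369 = 1211.793.
Rounding up, n = 1212.

n = 1212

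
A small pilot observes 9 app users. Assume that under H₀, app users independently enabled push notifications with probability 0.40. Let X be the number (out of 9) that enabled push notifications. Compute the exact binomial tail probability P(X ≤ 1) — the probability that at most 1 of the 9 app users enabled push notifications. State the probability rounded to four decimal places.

P = 0.0705

X ~ Binomial(n=9, p=0.40).
P(X ≤ 1) = C(9,0)·0.40^0·0.60^9 + C(9,1)·0.40^1·0.60^8.
= 0.010078 + 0.060466 = 0.0705.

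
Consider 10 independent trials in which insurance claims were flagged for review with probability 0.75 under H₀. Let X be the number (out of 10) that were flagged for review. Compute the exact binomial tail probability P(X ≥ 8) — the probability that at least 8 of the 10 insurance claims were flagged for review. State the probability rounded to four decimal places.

X is binomial with n = 10 and p = 0.75.
P(X ≥ 8) = C(10,8)·0.75^8·0.25^2 + C(10,9)·0.75^9·0.25^1 + C(10,10)·0.75^10·0.25^0.
= 0.281568 + 0.187712 + 0.056314 = 0.5256.

P = 0.5256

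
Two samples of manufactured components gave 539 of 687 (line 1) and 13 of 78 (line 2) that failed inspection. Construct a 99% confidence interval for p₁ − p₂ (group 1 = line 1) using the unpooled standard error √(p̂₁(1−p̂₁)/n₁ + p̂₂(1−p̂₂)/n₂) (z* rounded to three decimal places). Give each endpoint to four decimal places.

(0.5019, 0.7339)

p̂₁ = 0.78457, p̂₂ = 0.16667, so the observed difference is 0.61790.
SE = √(0.000246026 + 0.001780627) = √0.002026653 = 0.045018.
For 99% confidence, z* = 2.576. Margin of error = 0.11597.
So the interval runs from 0.5019 to 0.7339.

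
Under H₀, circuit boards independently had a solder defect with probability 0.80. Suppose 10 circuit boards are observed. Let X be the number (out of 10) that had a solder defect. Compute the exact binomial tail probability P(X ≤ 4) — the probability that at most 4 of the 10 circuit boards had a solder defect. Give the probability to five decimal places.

X is binomial with n = 10 and p = 0.80.
P(X ≤ 4) = Σ_{j=0}^{4} C(10,j)·0.80^j·0.20^{10−j}.
= 0.000000 + 0.000004 + 0.000074 + 0.000786 + 0.005505 = 0.00637.

P = 0.00637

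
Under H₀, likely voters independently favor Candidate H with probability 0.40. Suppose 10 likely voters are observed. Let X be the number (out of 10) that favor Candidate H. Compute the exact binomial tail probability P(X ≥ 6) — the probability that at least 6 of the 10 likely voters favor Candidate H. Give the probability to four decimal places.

X ~ Binomial(n=10, p=0.40).
P(X ≥ 6) = Σ_{j=6}^{10} C(10,j)·0.40^j·0.60^{10−j}.
= 0.111477 + 0.042467 + 0.010617 + 0.001573 + 0.000105 = 0.1662.

P = 0.1662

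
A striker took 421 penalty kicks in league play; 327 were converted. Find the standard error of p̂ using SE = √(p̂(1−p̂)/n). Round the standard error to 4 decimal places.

SE = 0.0203

Sample proportion p̂ = 327/421 = 0.77672.
p̂(1−p̂) = 0.173426.
SE = √(0.173426/421) = √0.000411938 = 0.0203.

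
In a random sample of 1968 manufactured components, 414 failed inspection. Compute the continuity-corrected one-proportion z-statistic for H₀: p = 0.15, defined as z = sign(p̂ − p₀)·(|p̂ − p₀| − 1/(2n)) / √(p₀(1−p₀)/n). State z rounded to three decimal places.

z = 7.468

Sample proportion p̂ = 414/1968 = 0.21037. p̂ − p₀ = 0.060366.
1/(2n) = 0.000254.
Corrected numerator: |0.060366| − 0.000254 = 0.060112.
Null standard error: √(0.15·0.85/1968) = √0.000064787 = 0.008049.
z = (+)0.060112/0.008049 = 7.468.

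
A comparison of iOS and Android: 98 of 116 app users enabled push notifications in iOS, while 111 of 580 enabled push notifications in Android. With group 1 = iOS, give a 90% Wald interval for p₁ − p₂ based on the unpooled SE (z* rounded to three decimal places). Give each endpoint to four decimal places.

p̂₁ = 98/116 = 0.84483, p̂₂ = 111/580 = 0.19138; p̂₁ − p̂₂ = 0.65345.
Unpooled SE = √(p̂₁(1−p̂₁)/n₁ + p̂₂(1−p̂₂)/n₂) = √(0.001130120 + 0.000266816) = 0.037376.
z* = 1.645 at the 90% level. Margin = 1.645·0.037376 = 0.06148.
Interval: 0.65345 ± 0.06148 → (0.5920, 0.7149).

(0.5920, 0.7149)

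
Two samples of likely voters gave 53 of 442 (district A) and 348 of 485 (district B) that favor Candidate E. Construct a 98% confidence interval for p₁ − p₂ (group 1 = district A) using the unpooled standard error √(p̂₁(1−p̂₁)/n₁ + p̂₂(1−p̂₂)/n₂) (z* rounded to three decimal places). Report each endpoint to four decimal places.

(-0.6572, -0.5380)

p̂₁ = 53/442 = 0.11991, p̂₂ = 348/485 = 0.71753; p̂₁ − p̂₂ = -0.59762.
SE = √(0.000238758 + 0.000417902) = √0.000656660 = 0.025625.
z* = 2.326 at the 98% level. Margin = 2.326·0.025625 = 0.05960.
CI: -0.59762 ± 0.05960 = (-0.6572, -0.5380).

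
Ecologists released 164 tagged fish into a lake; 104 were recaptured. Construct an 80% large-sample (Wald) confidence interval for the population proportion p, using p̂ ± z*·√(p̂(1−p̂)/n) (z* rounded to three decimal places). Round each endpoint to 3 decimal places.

(0.586, 0.682)

Sample proportion p̂ = 104/164 = 0.63415.
Standard error of p̂: √(0.232005/164) = √0.001414663 = 0.037612.
For 80% confidence, z* = 1.282.
Margin = 1.282·0.037612 = 0.04822.
So the interval runs from 0.586 to 0.682.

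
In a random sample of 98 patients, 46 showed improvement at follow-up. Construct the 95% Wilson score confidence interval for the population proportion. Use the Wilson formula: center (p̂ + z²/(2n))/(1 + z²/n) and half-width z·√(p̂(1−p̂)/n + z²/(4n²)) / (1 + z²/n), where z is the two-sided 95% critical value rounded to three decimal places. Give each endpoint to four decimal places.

(0.3736, 0.5675)

p̂ = 46/98 = 0.46939; z = 1.960, so z² = 3.841600.
1 + z²/n = 1.039200.
Adjusted center: (0.46939 + z²/(2n))/1.039200 = 0.47054.
Radicand: p̂(1−p̂)/n + z²/(4n²) = 0.002541458 + 0.000100000 = 0.002641458.
Half-width = z·√(radicand)/denom = 1.960·0.051395/1.039200 = 0.09693.
CI: 0.47054 ± 0.09693 = (0.3736, 0.5675).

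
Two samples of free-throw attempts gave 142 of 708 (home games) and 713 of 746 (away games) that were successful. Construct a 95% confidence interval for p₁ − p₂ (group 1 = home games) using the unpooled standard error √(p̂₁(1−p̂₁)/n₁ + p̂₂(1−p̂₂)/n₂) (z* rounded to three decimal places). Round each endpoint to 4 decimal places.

p̂₁ = 0.20056, p̂₂ = 0.95576, so the observed difference is -0.75520.
Unpooled SE = √(p̂₁(1−p̂₁)/n₁ + p̂₂(1−p̂₂)/n₂) = √(0.000226467 + 0.000056674) = 0.016827.
The 95% critical value is z* = 1.960. Margin = 1.960·0.016827 = 0.03298.
CI: -0.75520 ± 0.03298 = (-0.7882, -0.7222).

(-0.7882, -0.7222)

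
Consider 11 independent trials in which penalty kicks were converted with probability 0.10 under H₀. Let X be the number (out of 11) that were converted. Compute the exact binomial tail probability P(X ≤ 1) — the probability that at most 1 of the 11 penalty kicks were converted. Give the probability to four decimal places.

P = 0.6974

X ~ Binomial(n=11, p=0.10).
P(X ≤ 1) = C(11,0)·0.10^0·0.90^11 + C(11,1)·0.10^1·0.90^10.
= 0.313811 + 0.383546 = 0.6974.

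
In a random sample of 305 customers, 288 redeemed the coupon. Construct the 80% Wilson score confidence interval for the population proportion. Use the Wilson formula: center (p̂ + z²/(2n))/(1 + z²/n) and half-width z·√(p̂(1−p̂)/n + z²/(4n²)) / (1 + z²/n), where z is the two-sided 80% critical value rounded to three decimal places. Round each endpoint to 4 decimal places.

p̂ = 288/305 = 0.94426; z = 1.282, so z² = 1.643524.
1 + z²/n = 1.005389.
Center = (0.94426 + 0.002694)/1.005389 = 0.94188.
Radicand: p̂(1−p̂)/n + z²/(4n²) = 0.000172561 + 0.000004417 = 0.000176978.
Half-width = 1.282·√0.000176978/1.005389 = 0.01696.
CI: 0.94188 ± 0.01696 = (0.9249, 0.9588).

(0.9249, 0.9588)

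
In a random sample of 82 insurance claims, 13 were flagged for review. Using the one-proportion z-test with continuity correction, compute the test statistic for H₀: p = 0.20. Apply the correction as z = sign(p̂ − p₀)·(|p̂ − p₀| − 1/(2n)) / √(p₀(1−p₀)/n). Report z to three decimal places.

z = -0.801

Sample proportion p̂ = 13/82 = 0.15854. p̂ − p₀ = -0.041463.
1/(2n) = 0.006098.
Corrected numerator: |-0.041463| − 0.006098 = 0.035365.
Under H₀, SE = √(p₀(1−p₀)/n) = √(0.20·0.80/82) = √0.001951220 = 0.044173.
z = −0.035365/0.044173 = -0.801.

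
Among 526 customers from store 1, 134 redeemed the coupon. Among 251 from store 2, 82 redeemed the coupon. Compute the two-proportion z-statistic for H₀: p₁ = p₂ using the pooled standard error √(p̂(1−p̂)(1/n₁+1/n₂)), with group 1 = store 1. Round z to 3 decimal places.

p̂₁ = 134/526 = 0.25475, p̂₂ = 82/251 = 0.32669.
Pooled p̂ = (134+82)/(526+251) = 216/777 = 0.27799.
SE = √[p̂(1−p̂)(1/n₁+1/n₂)] = √[0.27799·0.72201·(1/526+1/251)] ≈ 0.034369.
z = (p̂₁ − p̂₂)/SE = (0.25475 − 0.32669)/0.034369 = -0.07194/0.034369 = -2.093.

z = -2.093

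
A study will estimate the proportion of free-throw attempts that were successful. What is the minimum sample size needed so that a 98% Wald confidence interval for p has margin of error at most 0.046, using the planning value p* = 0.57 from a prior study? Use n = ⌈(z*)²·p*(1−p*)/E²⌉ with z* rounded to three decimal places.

n = 627

For 98% confidence, z* = 2.326.
p*(1−p*) = 0.57·0.43 = 0.2451.
(z*)²·p*(1−p*)/E² = 5.410276·0.2451/0.002116 = 626.682.
⌈626.682⌉ = 627.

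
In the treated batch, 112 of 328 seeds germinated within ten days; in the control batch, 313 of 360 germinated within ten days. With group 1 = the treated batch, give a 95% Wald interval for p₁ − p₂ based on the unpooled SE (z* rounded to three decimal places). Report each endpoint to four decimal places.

(-0.5900, -0.4660)

p̂₁ = 112/328 = 0.34146, p̂₂ = 313/360 = 0.86944; p̂₁ − p̂₂ = -0.52798.
Unpooled SE = √(p̂₁(1−p̂₁)/n₁ + p̂₂(1−p̂₂)/n₂) = √(0.000685568 + 0.000315308) = 0.031637.
The 95% critical value is z* = 1.960. Margin of error = 0.06201.
Interval: -0.52798 ± 0.06201 → (-0.5900, -0.4660).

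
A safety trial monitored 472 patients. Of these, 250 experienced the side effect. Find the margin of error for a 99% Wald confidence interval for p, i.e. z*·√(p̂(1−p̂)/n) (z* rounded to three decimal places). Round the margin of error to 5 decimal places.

ME = 0.05918

With x = 250 successes in n = 472, p̂ = 0.52966.
SE = √(p̂(1−p̂)/n) = √(0.249120/472) = 0.022974.
The 99% critical value is z* = 2.576.
Margin of error = z*·SE = 2.576 × 0.022974 = 0.05918.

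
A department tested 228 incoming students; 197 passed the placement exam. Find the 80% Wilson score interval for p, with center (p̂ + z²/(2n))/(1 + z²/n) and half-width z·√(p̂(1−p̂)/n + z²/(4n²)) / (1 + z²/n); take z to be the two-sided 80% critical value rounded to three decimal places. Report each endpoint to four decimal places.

p̂ = 197/228 = 0.86404; z = 1.282, so z² = 1.643524.
1 + z²/n = 1.007208.
Center = (0.86404 + 0.003604)/1.007208 = 0.86143.
Radicand: p̂(1−p̂)/n + z²/(4n²) = 0.000515256 + 0.000007904 = 0.000523160.
Half-width = z·√(radicand)/denom = 1.282·0.022873/1.007208 = 0.02911.
So the interval runs from 0.8323 to 0.8905.

(0.8323, 0.8905)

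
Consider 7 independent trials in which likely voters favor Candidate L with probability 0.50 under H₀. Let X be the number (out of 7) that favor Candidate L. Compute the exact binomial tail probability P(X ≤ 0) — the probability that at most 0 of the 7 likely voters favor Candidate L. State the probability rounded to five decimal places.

X ~ Binomial(n=7, p=0.50).
P(X ≤ 0) = C(7,0)·0.50^0·0.50^7.
= 0.007812 = 0.00781.

P = 0.00781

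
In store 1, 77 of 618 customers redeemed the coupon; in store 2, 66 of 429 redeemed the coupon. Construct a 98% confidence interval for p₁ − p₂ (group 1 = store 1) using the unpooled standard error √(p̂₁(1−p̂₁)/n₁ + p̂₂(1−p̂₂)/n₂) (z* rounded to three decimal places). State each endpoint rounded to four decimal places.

p̂₁ = 0.12460, p̂₂ = 0.15385, so the observed difference is -0.02925.
Unpooled SE = √(p̂₁(1−p̂₁)/n₁ + p̂₂(1−p̂₂)/n₂) = √(0.000176491 + 0.000303444) = 0.021907.
The 98% critical value is z* = 2.326. Margin = 2.326·0.021907 = 0.05096.
So the interval runs from -0.0802 to 0.0217.

(-0.0802, 0.0217)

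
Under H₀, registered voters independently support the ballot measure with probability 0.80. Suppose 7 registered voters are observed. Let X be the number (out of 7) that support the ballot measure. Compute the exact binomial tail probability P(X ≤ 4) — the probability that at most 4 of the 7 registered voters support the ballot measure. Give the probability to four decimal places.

P = 0.1480

X is binomial with n = 7 and p = 0.80.
P(X ≤ 4) = Σ_{j=0}^{4} C(7,j)·0.80^j·0.20^{7−j}.
= 0.000013 + 0.000358 + 0.004301 + 0.028672 + 0.114688 = 0.1480.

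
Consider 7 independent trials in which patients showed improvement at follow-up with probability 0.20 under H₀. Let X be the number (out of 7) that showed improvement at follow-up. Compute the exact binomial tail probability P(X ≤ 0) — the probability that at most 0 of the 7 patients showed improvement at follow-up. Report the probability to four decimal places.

X is binomial with n = 7 and p = 0.20.
P(X ≤ 0) = C(7,0)·0.20^0·0.80^7.
= 0.209715 = 0.2097.

P = 0.2097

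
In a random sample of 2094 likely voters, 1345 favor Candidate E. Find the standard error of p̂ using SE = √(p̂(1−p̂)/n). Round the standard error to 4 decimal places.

SE = 0.0105

With x = 1345 successes in n = 2094, p̂ = 0.64231.
p̂(1−p̂) = 0.64231·0.35769 = 0.229748.
SE = √(0.229748/2094) = 0.0105.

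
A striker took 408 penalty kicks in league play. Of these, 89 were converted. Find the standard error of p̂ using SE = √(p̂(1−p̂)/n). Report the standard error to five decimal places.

SE = 0.02045

Sample proportion p̂ = 89/408 = 0.21814.
p̂(1−p̂) = 0.21814·0.78186 = 0.170555.
Dividing by n and taking the root: √0.000418027 = 0.02045.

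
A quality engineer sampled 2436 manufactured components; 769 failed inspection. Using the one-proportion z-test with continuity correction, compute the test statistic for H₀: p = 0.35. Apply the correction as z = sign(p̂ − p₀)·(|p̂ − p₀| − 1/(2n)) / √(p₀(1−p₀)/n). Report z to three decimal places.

Sample proportion p̂ = 769/2436 = 0.31568. p̂ − p₀ = -0.034319.
1/(2n) = 0.000205.
Corrected numerator: |-0.034319| − 0.000205 = 0.034114.
SE₀ = √(0.35·0.65/2436) = 0.009664.
z = (−)0.034114/0.009664 = -3.530.

z = -3.530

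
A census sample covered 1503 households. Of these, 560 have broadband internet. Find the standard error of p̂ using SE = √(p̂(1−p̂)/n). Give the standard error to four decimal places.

p̂ = 560/1503 = 0.37259.
p̂(1−p̂) = 0.233767.
Dividing by n and taking the root: √0.000155534 = 0.0125.

SE = 0.0125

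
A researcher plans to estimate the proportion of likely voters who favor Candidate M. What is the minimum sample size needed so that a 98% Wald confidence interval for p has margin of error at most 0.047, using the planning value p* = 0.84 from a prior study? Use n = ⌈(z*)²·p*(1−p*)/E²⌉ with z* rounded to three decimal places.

For 98% confidence, z* = 2.326.
p*(1−p*) = 0.1344.
Required n before rounding: 5.410276 × 0.1344 / 0.047² = 329.172.
Rounding up, n = 330.

n = 330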